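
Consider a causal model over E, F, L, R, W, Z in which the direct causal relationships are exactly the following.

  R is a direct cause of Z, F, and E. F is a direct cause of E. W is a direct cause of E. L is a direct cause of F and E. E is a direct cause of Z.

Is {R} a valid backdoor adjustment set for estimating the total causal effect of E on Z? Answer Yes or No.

Backdoor paths from E to Z (paths whose first edge points into E):
  P1: E <- R -> Z
  P2: E <- L -> F <- R -> Z
  P3: E <- F <- R -> Z
Condition 1 (no descendant of E in the set): holds — descendants of E are {Z}; none are in {R}.
Condition 2 (every backdoor path blocked by {R}):
  P1: blocked at fork node R ∈ conditioning set.
  P2: blocked at collider F (neither it nor any descendant is in the conditioning set).
  P3: blocked at fork node R ∈ conditioning set.
{R} satisfies the backdoor criterion.

Yes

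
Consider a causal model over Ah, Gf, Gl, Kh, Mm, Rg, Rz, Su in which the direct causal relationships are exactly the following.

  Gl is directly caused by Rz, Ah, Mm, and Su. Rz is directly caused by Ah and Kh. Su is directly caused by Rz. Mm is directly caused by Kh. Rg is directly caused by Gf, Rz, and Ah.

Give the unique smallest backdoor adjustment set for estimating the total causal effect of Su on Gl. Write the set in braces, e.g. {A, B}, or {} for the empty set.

{Rz}

Variables eligible for adjustment (non-descendants of Su, excluding Su and Gl): {Ah, Gf, Kh, Mm, Rg, Rz}.
Backdoor paths from Su to Gl:
  P1: Su <- Rz <- Ah -> Gl
  P2: Su <- Rz <- Kh -> Mm -> Gl
  P3: Su <- Rz -> Rg <- Ah -> Gl
  P4: Su <- Rz -> Gl
The empty set is not sufficient: P1 (Su <- Rz <- Ah -> Gl) has no collider blocking it and no conditioned non-collider, so it is open.
Try {Rz}:
  P1: blocked at chain node Rz ∈ conditioning set.
  P2: blocked at chain node Rz ∈ conditioning set.
  P3: blocked at fork node Rz ∈ conditioning set.
  P4: blocked at fork node Rz ∈ conditioning set.
{Rz} contains no descendant of Su and blocks every backdoor path.
No other singleton works — e.g. {Ah} leaves P2 open — so {Rz} is the unique smallest valid adjustment set.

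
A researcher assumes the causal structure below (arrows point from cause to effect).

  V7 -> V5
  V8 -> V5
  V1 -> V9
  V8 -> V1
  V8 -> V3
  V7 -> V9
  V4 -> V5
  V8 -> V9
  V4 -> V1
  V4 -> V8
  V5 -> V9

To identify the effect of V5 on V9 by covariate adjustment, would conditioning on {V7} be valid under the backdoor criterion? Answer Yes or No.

No

Backdoor paths from V5 to V9 (paths whose first edge points into V5):
  P1: V5 <- V4 -> V8 -> V1 -> V9
  P2: V5 <- V4 -> V8 -> V9
  P3: V5 <- V4 -> V1 <- V8 -> V9
  P4: V5 <- V4 -> V1 -> V9
  P5: V5 <- V8 <- V4 -> V1 -> V9
  P6: V5 <- V8 -> V1 -> V9
  P7: V5 <- V8 -> V9
  P8: V5 <- V7 -> V9
Condition 1 (no descendant of V5 in the set): holds — descendants of V5 are {V9}; none are in {V7}.
Condition 2 (every backdoor path blocked by {V7}):
  P1: open — no interior node is in the conditioning set.
  P2: open — no interior node is in the conditioning set.
  P3: blocked at collider V1 (neither it nor any descendant is in the conditioning set).
  P4: open — no interior node is in the conditioning set.
  P5: open — no interior node is in the conditioning set.
  P6: open — no interior node is in the conditioning set.
  P7: open — no interior node is in the conditioning set.
  P8: blocked at fork node V7 ∈ conditioning set.
{V7} does not satisfy the backdoor criterion.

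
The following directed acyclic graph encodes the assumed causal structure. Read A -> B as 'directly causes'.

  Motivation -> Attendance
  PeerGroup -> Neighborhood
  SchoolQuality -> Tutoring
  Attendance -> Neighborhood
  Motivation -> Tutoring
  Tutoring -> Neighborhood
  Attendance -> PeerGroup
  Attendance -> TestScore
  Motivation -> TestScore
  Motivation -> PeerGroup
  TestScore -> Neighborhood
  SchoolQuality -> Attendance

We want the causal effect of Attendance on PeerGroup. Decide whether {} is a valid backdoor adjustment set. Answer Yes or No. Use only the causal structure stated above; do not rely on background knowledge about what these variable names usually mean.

Backdoor paths from Attendance to PeerGroup (paths whose first edge points into Attendance):
  P1: Attendance <- SchoolQuality -> Tutoring <- Motivation -> PeerGroup
  P2: Attendance <- SchoolQuality -> Tutoring <- Motivation -> TestScore -> Neighborhood <- PeerGroup
  P3: Attendance <- SchoolQuality -> Tutoring -> Neighborhood <- PeerGroup
  P4: Attendance <- SchoolQuality -> Tutoring -> Neighborhood <- TestScore <- Motivation -> PeerGroup
  P5: Attendance <- Motivation -> Tutoring -> Neighborhood <- PeerGroup
  P6: Attendance <- Motivation -> PeerGroup
  P7: Attendance <- Motivation -> TestScore -> Neighborhood <- PeerGroup
Condition 1 (no descendant of Attendance in the set): holds — descendants of Attendance are {Neighborhood, PeerGroup, TestScore}; none are in {}.
Condition 2 (every backdoor path blocked by {}):
  P1: blocked at collider Tutoring (neither it nor any descendant is in the conditioning set).
  P2: blocked at collider Tutoring (neither it nor any descendant is in the conditioning set).
  P3: blocked at collider Neighborhood (neither it nor any descendant is in the conditioning set).
  P4: blocked at collider Neighborhood (neither it nor any descendant is in the conditioning set).
  P5: blocked at collider Neighborhood (neither it nor any descendant is in the conditioning set).
  P6: open — no interior node is in the conditioning set.
  P7: blocked at collider Neighborhood (neither it nor any descendant is in the conditioning set).
{} does not satisfy the backdoor criterion.

No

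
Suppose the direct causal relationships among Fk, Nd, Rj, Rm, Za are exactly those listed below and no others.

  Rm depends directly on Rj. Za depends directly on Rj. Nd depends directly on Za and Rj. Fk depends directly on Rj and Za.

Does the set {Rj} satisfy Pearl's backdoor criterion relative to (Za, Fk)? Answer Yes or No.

Backdoor paths from Za to Fk (paths whose first edge points into Za):
  P1: Za <- Rj -> Fk
Condition 1 (no descendant of Za in the set): holds — descendants of Za are {Fk, Nd}; none are in {Rj}.
Condition 2 (every backdoor path blocked by {Rj}):
  P1: blocked at fork node Rj ∈ conditioning set.
{Rj} satisfies the backdoor criterion.

Yes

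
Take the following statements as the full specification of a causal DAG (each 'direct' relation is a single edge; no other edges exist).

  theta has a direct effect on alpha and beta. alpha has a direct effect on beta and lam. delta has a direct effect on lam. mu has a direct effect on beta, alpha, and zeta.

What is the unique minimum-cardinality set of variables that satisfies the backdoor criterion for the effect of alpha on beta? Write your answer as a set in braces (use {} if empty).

Variables eligible for adjustment (non-descendants of alpha, excluding alpha and beta): {delta, mu, theta, zeta}.
Backdoor paths from alpha to beta:
  P1: alpha <- theta -> beta
  P2: alpha <- mu -> beta
The empty set is not sufficient: P1 (alpha <- theta -> beta) has no collider blocking it and no conditioned non-collider, so it is open.
Try {mu, theta}:
  P1: blocked at fork node theta ∈ conditioning set.
  P2: blocked at fork node mu ∈ conditioning set.
{mu, theta} contains no descendant of alpha and blocks every backdoor path.
Every element of {mu, theta} is needed (dropping mu leaves P2 open; dropping theta leaves P1 open), so no proper subset is valid.
Among all size-2 subsets of the eligible variables, only {mu, theta} blocks every backdoor path, so it is the unique smallest valid adjustment set.

{mu, theta}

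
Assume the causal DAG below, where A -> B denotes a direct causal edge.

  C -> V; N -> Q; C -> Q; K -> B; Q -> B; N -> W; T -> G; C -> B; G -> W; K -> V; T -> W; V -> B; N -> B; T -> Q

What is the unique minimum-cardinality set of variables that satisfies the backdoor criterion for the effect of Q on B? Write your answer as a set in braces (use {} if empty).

{C, N}

Variables eligible for adjustment (non-descendants of Q, excluding Q and B): {C, G, K, N, T, V, W}.
Backdoor paths from Q to B:
  P1: Q <- C -> V <- K -> B
  P2: Q <- C -> V -> B
  P3: Q <- C -> B
  P4: Q <- N -> B
  P5: Q <- T -> G -> W <- N -> B
  P6: Q <- T -> W <- N -> B
The empty set is not sufficient: P2 (Q <- C -> V -> B) has no collider blocking it and no conditioned non-collider, so it is open.
Try {C, N}:
  P1: blocked at fork node C ∈ conditioning set.
  P2: blocked at fork node C ∈ conditioning set.
  P3: blocked at fork node C ∈ conditioning set.
  P4: blocked at fork node N ∈ conditioning set.
  P5: blocked at collider W (neither it nor any descendant is in the conditioning set).
  P6: blocked at collider W (neither it nor any descendant is in the conditioning set).
{C, N} contains no descendant of Q and blocks every backdoor path.
Every element of {C, N} is needed (dropping C leaves P2 open; dropping N leaves P4 open), so no proper subset is valid.
Among all size-2 subsets of the eligible variables, only {C, N} blocks every backdoor path, so it is the unique smallest valid adjustment set.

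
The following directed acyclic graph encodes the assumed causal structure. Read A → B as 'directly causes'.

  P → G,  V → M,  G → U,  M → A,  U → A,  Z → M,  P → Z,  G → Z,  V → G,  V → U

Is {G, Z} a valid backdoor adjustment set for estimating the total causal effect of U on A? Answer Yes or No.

No

Backdoor paths from U to A (paths whose first edge points into U):
  P1: U <- V -> G <- P -> Z -> M -> A
  P2: U <- V -> G -> Z -> M -> A
  P3: U <- V -> M -> A
  P4: U <- G <- V -> M -> A
  P5: U <- G <- P -> Z -> M -> A
  P6: U <- G -> Z -> M -> A
Condition 1 (no descendant of U in the set): holds — descendants of U are {A}; none are in {G, Z}.
Condition 2 (every backdoor path blocked by {G, Z}):
  P1: blocked at chain node Z ∈ conditioning set.
  P2: blocked at chain node G ∈ conditioning set.
  P3: open — no interior node is in the conditioning set.
  P4: blocked at chain node G ∈ conditioning set.
  P5: blocked at chain node G ∈ conditioning set.
  P6: blocked at fork node G ∈ conditioning set.
{G, Z} does not satisfy the backdoor criterion.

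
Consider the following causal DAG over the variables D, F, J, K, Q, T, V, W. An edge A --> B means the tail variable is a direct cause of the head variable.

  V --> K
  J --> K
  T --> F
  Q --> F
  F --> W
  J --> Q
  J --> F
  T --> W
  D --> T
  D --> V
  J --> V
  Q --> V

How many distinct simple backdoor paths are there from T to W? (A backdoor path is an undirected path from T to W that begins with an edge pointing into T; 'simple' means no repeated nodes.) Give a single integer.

6

A backdoor path from T to W is any simple undirected path whose first edge points into T (i.e. leaves T via a parent).
Parents of T: {D}.
Enumerating:
  P1: T <- D -> V <- J -> Q -> F -> W
  P2: T <- D -> V <- J -> F -> W
  P3: T <- D -> V <- Q <- J -> F -> W
  P4: T <- D -> V <- Q -> F -> W
  P5: T <- D -> V -> K <- J -> Q -> F -> W
  P6: T <- D -> V -> K <- J -> F -> W
That exhausts the simple backdoor paths. Count: 6.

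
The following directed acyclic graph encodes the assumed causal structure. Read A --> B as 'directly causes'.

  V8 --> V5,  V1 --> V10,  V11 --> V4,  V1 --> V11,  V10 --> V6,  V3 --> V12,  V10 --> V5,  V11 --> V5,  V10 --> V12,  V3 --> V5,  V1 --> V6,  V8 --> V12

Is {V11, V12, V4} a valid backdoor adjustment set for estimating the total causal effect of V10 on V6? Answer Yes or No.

Backdoor paths from V10 to V6 (paths whose first edge points into V10):
  P1: V10 <- V1 -> V6
Condition 1 (no descendant of V10 in the set): FAILS — V12 is a descendant of V10.
Condition 2 (every backdoor path blocked by {V11, V12, V4}):
  P1: open — no interior node is in the conditioning set.
{V11, V12, V4} does not satisfy the backdoor criterion.

No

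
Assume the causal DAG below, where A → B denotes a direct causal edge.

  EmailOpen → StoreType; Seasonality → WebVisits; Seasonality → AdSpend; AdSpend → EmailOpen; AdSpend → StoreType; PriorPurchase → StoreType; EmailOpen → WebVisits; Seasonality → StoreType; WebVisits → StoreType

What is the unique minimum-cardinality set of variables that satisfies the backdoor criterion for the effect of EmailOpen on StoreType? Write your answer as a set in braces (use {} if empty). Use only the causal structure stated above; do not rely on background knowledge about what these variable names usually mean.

Variables eligible for adjustment (non-descendants of EmailOpen, excluding EmailOpen and StoreType): {AdSpend, PriorPurchase, Seasonality}.
Backdoor paths from EmailOpen to StoreType:
  P1: EmailOpen <- AdSpend <- Seasonality -> WebVisits -> StoreType
  P2: EmailOpen <- AdSpend <- Seasonality -> StoreType
  P3: EmailOpen <- AdSpend -> StoreType
The empty set is not sufficient: P1 (EmailOpen <- AdSpend <- Seasonality -> WebVisits -> StoreType) has no collider blocking it and no conditioned non-collider, so it is open.
Try {AdSpend}:
  P1: blocked at chain node AdSpend ∈ conditioning set.
  P2: blocked at chain node AdSpend ∈ conditioning set.
  P3: blocked at fork node AdSpend ∈ conditioning set.
{AdSpend} contains no descendant of EmailOpen and blocks every backdoor path.
No other singleton works — e.g. {Seasonality} leaves P3 open — so {AdSpend} is the unique smallest valid adjustment set.

{AdSpend}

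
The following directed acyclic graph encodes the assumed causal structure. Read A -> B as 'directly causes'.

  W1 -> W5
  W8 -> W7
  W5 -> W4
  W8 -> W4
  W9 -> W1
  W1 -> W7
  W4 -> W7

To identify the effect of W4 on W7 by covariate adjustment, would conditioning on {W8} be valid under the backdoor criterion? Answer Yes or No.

Backdoor paths from W4 to W7 (paths whose first edge points into W4):
  P1: W4 <- W8 -> W7
  P2: W4 <- W5 <- W1 -> W7
Condition 1 (no descendant of W4 in the set): holds — descendants of W4 are {W7}; none are in {W8}.
Condition 2 (every backdoor path blocked by {W8}):
  P1: blocked at fork node W8 ∈ conditioning set.
  P2: open — no interior node is in the conditioning set.
{W8} does not satisfy the backdoor criterion.

No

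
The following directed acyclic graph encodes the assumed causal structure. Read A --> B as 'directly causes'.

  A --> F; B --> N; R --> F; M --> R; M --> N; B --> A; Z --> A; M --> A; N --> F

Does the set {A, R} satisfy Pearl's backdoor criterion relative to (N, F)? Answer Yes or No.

Yes

Backdoor paths from N to F (paths whose first edge points into N):
  P1: N <- M -> R -> F
  P2: N <- M -> A -> F
  P3: N <- B -> A <- M -> R -> F
  P4: N <- B -> A -> F
Condition 1 (no descendant of N in the set): holds — descendants of N are {F}; none are in {A, R}.
Condition 2 (every backdoor path blocked by {A, R}):
  P1: blocked at chain node R ∈ conditioning set.
  P2: blocked at chain node A ∈ conditioning set.
  P3: blocked at chain node R ∈ conditioning set.
  P4: blocked at chain node A ∈ conditioning set.
{A, R} satisfies the backdoor criterion.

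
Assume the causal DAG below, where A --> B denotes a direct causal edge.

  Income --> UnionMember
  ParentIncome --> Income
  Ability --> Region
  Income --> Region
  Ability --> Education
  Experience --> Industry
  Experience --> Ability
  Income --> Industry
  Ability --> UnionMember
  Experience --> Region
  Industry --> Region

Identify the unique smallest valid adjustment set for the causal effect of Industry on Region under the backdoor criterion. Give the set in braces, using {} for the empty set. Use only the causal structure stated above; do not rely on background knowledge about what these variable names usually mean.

{Experience, Income}

Variables eligible for adjustment (non-descendants of Industry, excluding Industry and Region): {Ability, Education, Experience, Income, ParentIncome, UnionMember}.
Backdoor paths from Industry to Region:
  P1: Industry <- Experience -> Ability -> UnionMember <- Income -> Region
  P2: Industry <- Experience -> Ability -> Region
  P3: Industry <- Experience -> Region
  P4: Industry <- Income -> UnionMember <- Ability <- Experience -> Region
  P5: Industry <- Income -> UnionMember <- Ability -> Region
  P6: Industry <- Income -> Region
The empty set is not sufficient: P2 (Industry <- Experience -> Ability -> Region) has no collider blocking it and no conditioned non-collider, so it is open.
Try {Experience, Income}:
  P1: blocked at fork node Experience ∈ conditioning set.
  P2: blocked at fork node Experience ∈ conditioning set.
  P3: blocked at fork node Experience ∈ conditioning set.
  P4: blocked at fork node Income ∈ conditioning set.
  P5: blocked at fork node Income ∈ conditioning set.
  P6: blocked at fork node Income ∈ conditioning set.
{Experience, Income} contains no descendant of Industry and blocks every backdoor path.
Every element of {Experience, Income} is needed (dropping Experience leaves P2 open; dropping Income leaves P6 open), so no proper subset is valid.
Among all size-2 subsets of the eligible variables, only {Experience, Income} blocks every backdoor path, so it is the unique smallest valid adjustment set.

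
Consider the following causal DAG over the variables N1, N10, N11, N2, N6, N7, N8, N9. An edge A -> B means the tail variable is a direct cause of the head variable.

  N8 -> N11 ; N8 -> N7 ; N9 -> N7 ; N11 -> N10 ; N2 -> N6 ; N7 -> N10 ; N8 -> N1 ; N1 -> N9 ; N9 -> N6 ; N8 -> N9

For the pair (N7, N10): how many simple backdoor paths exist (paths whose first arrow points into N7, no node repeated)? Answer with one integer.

A backdoor path from N7 to N10 is any simple undirected path whose first edge points into N7 (i.e. leaves N7 via a parent).
Parents of N7: {N8, N9}.
Enumerating:
  P1: N7 <- N8 -> N11 -> N10
  P2: N7 <- N9 <- N8 -> N11 -> N10
  P3: N7 <- N9 <- N1 <- N8 -> N11 -> N10
That exhausts the simple backdoor paths. Count: 3.

3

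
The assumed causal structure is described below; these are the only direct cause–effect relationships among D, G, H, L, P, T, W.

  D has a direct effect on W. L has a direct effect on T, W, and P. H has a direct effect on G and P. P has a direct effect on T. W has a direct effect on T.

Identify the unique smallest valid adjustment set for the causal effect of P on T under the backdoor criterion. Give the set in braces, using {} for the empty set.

{L}

Variables eligible for adjustment (non-descendants of P, excluding P and T): {D, G, H, L, W}.
Backdoor paths from P to T:
  P1: P <- L -> W -> T
  P2: P <- L -> T
The empty set is not sufficient: P1 (P <- L -> W -> T) has no collider blocking it and no conditioned non-collider, so it is open.
Try {L}:
  P1: blocked at fork node L ∈ conditioning set.
  P2: blocked at fork node L ∈ conditioning set.
{L} contains no descendant of P and blocks every backdoor path.
No other singleton works — e.g. {D} leaves P1 open — so {L} is the unique smallest valid adjustment set.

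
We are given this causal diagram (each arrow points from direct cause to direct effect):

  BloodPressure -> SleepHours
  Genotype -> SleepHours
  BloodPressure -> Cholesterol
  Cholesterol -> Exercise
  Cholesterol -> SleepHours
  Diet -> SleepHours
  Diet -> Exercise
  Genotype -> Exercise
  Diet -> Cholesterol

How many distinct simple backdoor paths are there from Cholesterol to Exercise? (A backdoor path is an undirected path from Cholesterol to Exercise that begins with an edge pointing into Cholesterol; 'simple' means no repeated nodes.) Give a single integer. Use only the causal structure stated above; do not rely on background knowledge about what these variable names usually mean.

4

A backdoor path from Cholesterol to Exercise is any simple undirected path whose first edge points into Cholesterol (i.e. leaves Cholesterol via a parent).
Parents of Cholesterol: {BloodPressure, Diet}.
Enumerating:
  P1: Cholesterol <- BloodPressure -> SleepHours <- Genotype -> Exercise
  P2: Cholesterol <- BloodPressure -> SleepHours <- Diet -> Exercise
  P3: Cholesterol <- Diet -> SleepHours <- Genotype -> Exercise
  P4: Cholesterol <- Diet -> Exercise
That exhausts the simple backdoor paths. Count: 4.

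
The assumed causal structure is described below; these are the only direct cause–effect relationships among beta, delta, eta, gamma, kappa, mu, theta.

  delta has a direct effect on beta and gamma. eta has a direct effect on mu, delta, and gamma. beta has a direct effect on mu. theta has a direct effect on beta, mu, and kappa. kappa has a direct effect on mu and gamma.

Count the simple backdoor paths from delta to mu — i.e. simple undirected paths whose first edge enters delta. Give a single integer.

A backdoor path from delta to mu is any simple undirected path whose first edge points into delta (i.e. leaves delta via a parent).
Parents of delta: {eta}.
Enumerating:
  P1: delta <- eta -> gamma <- kappa <- theta -> beta -> mu
  P2: delta <- eta -> gamma <- kappa <- theta -> mu
  P3: delta <- eta -> gamma <- kappa -> mu
  P4: delta <- eta -> mu
That exhausts the simple backdoor paths. Count: 4.

4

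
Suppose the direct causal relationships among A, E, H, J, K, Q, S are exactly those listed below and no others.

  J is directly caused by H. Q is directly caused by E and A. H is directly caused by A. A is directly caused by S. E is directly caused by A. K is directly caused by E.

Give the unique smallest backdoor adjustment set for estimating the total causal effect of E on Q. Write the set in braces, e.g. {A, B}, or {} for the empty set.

Variables eligible for adjustment (non-descendants of E, excluding E and Q): {A, H, J, S}.
Backdoor paths from E to Q:
  P1: E <- A -> Q
The empty set is not sufficient: P1 (E <- A -> Q) has no collider blocking it and no conditioned non-collider, so it is open.
Try {A}:
  P1: blocked at fork node A ∈ conditioning set.
{A} contains no descendant of E and blocks every backdoor path.
No other singleton works — e.g. {S} leaves P1 open — so {A} is the unique smallest valid adjustment set.

{A}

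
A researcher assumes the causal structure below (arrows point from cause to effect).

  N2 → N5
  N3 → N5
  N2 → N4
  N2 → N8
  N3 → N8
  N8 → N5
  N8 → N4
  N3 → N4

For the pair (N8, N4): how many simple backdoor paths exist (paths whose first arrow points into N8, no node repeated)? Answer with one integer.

A backdoor path from N8 to N4 is any simple undirected path whose first edge points into N8 (i.e. leaves N8 via a parent).
Parents of N8: {N2, N3}.
Enumerating:
  P1: N8 <- N2 -> N5 <- N3 -> N4
  P2: N8 <- N2 -> N4
  P3: N8 <- N3 -> N5 <- N2 -> N4
  P4: N8 <- N3 -> N4
That exhausts the simple backdoor paths. Count: 4.

4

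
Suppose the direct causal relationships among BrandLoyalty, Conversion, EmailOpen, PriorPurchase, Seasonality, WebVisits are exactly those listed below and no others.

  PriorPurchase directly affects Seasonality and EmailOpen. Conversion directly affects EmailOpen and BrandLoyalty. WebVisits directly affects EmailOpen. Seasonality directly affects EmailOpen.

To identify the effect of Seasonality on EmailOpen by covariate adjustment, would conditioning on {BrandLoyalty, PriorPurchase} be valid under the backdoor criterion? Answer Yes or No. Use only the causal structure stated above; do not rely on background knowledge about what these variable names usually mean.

Yes

Backdoor paths from Seasonality to EmailOpen (paths whose first edge points into Seasonality):
  P1: Seasonality <- PriorPurchase -> EmailOpen
Condition 1 (no descendant of Seasonality in the set): holds — descendants of Seasonality are {EmailOpen}; none are in {BrandLoyalty, PriorPurchase}.
Condition 2 (every backdoor path blocked by {BrandLoyalty, PriorPurchase}):
  P1: blocked at fork node PriorPurchase ∈ conditioning set.
{BrandLoyalty, PriorPurchase} satisfies the backdoor criterion.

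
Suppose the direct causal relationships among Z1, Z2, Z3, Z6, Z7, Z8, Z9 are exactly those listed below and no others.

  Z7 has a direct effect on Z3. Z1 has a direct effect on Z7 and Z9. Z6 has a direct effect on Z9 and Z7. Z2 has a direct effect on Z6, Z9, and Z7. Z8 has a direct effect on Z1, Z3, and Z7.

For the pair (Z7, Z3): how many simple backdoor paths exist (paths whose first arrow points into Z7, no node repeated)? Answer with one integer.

6

A backdoor path from Z7 to Z3 is any simple undirected path whose first edge points into Z7 (i.e. leaves Z7 via a parent).
Parents of Z7: {Z1, Z2, Z6, Z8}.
Enumerating:
  P1: Z7 <- Z8 -> Z3
  P2: Z7 <- Z1 <- Z8 -> Z3
  P3: Z7 <- Z2 -> Z6 -> Z9 <- Z1 <- Z8 -> Z3
  P4: Z7 <- Z2 -> Z9 <- Z1 <- Z8 -> Z3
  P5: Z7 <- Z6 <- Z2 -> Z9 <- Z1 <- Z8 -> Z3
  P6: Z7 <- Z6 -> Z9 <- Z1 <- Z8 -> Z3
That exhausts the simple backdoor paths. Count: 6.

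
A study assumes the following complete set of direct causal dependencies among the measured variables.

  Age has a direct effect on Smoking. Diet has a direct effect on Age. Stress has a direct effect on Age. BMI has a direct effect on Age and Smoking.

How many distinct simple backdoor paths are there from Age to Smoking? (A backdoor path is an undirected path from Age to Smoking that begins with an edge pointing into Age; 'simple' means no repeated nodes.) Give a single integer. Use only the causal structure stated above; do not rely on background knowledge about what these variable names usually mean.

1

A backdoor path from Age to Smoking is any simple undirected path whose first edge points into Age (i.e. leaves Age via a parent).
Parents of Age: {BMI, Diet, Stress}.
Enumerating:
  P1: Age <- BMI -> Smoking
That exhausts the simple backdoor paths. Count: 1.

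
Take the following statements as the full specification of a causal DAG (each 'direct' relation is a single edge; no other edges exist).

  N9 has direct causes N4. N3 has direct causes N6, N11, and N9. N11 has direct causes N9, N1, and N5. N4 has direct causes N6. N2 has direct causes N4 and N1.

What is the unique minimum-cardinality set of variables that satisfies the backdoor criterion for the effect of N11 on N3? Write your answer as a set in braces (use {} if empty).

{N9}

Variables eligible for adjustment (non-descendants of N11, excluding N11 and N3): {N1, N2, N4, N5, N6, N9}.
Backdoor paths from N11 to N3:
  P1: N11 <- N1 -> N2 <- N4 <- N6 -> N3
  P2: N11 <- N1 -> N2 <- N4 -> N9 -> N3
  P3: N11 <- N9 <- N4 <- N6 -> N3
  P4: N11 <- N9 -> N3
The empty set is not sufficient: P3 (N11 <- N9 <- N4 <- N6 -> N3) has no collider blocking it and no conditioned non-collider, so it is open.
Try {N9}:
  P1: blocked at collider N2 (neither it nor any descendant is in the conditioning set).
  P2: blocked at collider N2 (neither it nor any descendant is in the conditioning set).
  P3: blocked at chain node N9 ∈ conditioning set.
  P4: blocked at fork node N9 ∈ conditioning set.
{N9} contains no descendant of N11 and blocks every backdoor path.
No other singleton works — e.g. {N1} leaves P3 open — so {N9} is the unique smallest valid adjustment set.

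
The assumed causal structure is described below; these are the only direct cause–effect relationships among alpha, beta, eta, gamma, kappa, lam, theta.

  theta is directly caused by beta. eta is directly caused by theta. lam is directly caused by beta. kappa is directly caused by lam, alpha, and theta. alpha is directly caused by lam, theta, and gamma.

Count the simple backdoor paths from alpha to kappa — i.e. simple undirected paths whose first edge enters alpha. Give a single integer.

4

A backdoor path from alpha to kappa is any simple undirected path whose first edge points into alpha (i.e. leaves alpha via a parent).
Parents of alpha: {gamma, lam, theta}.
Enumerating:
  P1: alpha <- lam <- beta -> theta -> kappa
  P2: alpha <- lam -> kappa
  P3: alpha <- theta <- beta -> lam -> kappa
  P4: alpha <- theta -> kappa
That exhausts the simple backdoor paths. Count: 4.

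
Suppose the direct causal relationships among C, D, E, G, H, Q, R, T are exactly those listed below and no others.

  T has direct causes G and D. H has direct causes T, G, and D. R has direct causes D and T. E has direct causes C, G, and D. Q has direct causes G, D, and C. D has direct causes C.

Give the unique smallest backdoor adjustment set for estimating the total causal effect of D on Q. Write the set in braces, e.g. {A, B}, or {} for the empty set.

Variables eligible for adjustment (non-descendants of D, excluding D and Q): {C, G}.
Backdoor paths from D to Q:
  P1: D <- C -> Q
  P2: D <- C -> E <- G -> Q
The empty set is not sufficient: P1 (D <- C -> Q) has no collider blocking it and no conditioned non-collider, so it is open.
Try {C}:
  P1: blocked at fork node C ∈ conditioning set.
  P2: blocked at fork node C ∈ conditioning set.
{C} contains no descendant of D and blocks every backdoor path.
No other singleton works — e.g. {G} leaves P1 open — so {C} is the unique smallest valid adjustment set.

{C}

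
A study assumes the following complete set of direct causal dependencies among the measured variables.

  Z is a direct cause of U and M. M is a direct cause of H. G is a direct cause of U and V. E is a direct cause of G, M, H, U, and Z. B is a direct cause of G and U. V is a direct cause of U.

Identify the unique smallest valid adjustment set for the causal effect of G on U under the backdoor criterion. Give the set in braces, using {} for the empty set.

Variables eligible for adjustment (non-descendants of G, excluding G and U): {B, E, H, M, Z}.
Backdoor paths from G to U:
  P1: G <- E -> Z -> U
  P2: G <- E -> M <- Z -> U
  P3: G <- E -> H <- M <- Z -> U
  P4: G <- E -> U
  P5: G <- B -> U
The empty set is not sufficient: P1 (G <- E -> Z -> U) has no collider blocking it and no conditioned non-collider, so it is open.
Try {B, E}:
  P1: blocked at fork node E ∈ conditioning set.
  P2: blocked at fork node E ∈ conditioning set.
  P3: blocked at fork node E ∈ conditioning set.
  P4: blocked at fork node E ∈ conditioning set.
  P5: blocked at fork node B ∈ conditioning set.
{B, E} contains no descendant of G and blocks every backdoor path.
Every element of {B, E} is needed (dropping B leaves P5 open; dropping E leaves P1 open), so no proper subset is valid.
Among all size-2 subsets of the eligible variables, only {B, E} blocks every backdoor path, so it is the unique smallest valid adjustment set.

{B, E}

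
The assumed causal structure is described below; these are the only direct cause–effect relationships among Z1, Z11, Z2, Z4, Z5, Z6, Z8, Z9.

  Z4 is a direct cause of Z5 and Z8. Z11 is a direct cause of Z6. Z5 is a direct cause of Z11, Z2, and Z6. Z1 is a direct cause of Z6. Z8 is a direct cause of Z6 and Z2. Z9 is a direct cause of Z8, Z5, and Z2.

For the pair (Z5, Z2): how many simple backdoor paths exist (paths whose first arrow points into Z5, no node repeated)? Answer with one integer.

A backdoor path from Z5 to Z2 is any simple undirected path whose first edge points into Z5 (i.e. leaves Z5 via a parent).
Parents of Z5: {Z4, Z9}.
Enumerating:
  P1: Z5 <- Z4 -> Z8 <- Z9 -> Z2
  P2: Z5 <- Z4 -> Z8 -> Z2
  P3: Z5 <- Z9 -> Z8 -> Z2
  P4: Z5 <- Z9 -> Z2
That exhausts the simple backdoor paths. Count: 4.

4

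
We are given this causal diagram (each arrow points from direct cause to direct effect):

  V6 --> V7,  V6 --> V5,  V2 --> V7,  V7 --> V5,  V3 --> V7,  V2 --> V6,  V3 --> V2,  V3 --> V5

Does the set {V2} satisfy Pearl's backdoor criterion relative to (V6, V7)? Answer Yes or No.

Yes

Backdoor paths from V6 to V7 (paths whose first edge points into V6):
  P1: V6 <- V2 <- V3 -> V7
  P2: V6 <- V2 <- V3 -> V5 <- V7
  P3: V6 <- V2 -> V7
Condition 1 (no descendant of V6 in the set): holds — descendants of V6 are {V5, V7}; none are in {V2}.
Condition 2 (every backdoor path blocked by {V2}):
  P1: blocked at chain node V2 ∈ conditioning set.
  P2: blocked at chain node V2 ∈ conditioning set.
  P3: blocked at fork node V2 ∈ conditioning set.
{V2} satisfies the backdoor criterion.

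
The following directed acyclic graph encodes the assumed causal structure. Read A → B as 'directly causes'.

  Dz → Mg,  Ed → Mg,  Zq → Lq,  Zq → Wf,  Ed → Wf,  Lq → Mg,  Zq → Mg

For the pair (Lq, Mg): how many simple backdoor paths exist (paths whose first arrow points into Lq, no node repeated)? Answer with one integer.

A backdoor path from Lq to Mg is any simple undirected path whose first edge points into Lq (i.e. leaves Lq via a parent).
Parents of Lq: {Zq}.
Enumerating:
  P1: Lq <- Zq -> Wf <- Ed -> Mg
  P2: Lq <- Zq -> Mg
That exhausts the simple backdoor paths. Count: 2.

2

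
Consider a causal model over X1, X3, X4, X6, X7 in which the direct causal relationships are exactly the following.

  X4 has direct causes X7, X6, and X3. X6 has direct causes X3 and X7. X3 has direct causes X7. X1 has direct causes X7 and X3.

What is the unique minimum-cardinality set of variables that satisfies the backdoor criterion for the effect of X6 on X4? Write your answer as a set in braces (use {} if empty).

Variables eligible for adjustment (non-descendants of X6, excluding X6 and X4): {X1, X3, X7}.
Backdoor paths from X6 to X4:
  P1: X6 <- X7 -> X3 -> X4
  P2: X6 <- X7 -> X4
  P3: X6 <- X7 -> X1 <- X3 -> X4
  P4: X6 <- X3 <- X7 -> X4
  P5: X6 <- X3 -> X4
  P6: X6 <- X3 -> X1 <- X7 -> X4
The empty set is not sufficient: P1 (X6 <- X7 -> X3 -> X4) has no collider blocking it and no conditioned non-collider, so it is open.
Try {X3, X7}:
  P1: blocked at fork node X7 ∈ conditioning set.
  P2: blocked at fork node X7 ∈ conditioning set.
  P3: blocked at fork node X7 ∈ conditioning set.
  P4: blocked at chain node X3 ∈ conditioning set.
  P5: blocked at fork node X3 ∈ conditioning set.
  P6: blocked at fork node X3 ∈ conditioning set.
{X3, X7} contains no descendant of X6 and blocks every backdoor path.
Every element of {X3, X7} is needed (dropping X3 leaves P5 open; dropping X7 leaves P2 open), so no proper subset is valid.
Among all size-2 subsets of the eligible variables, only {X3, X7} blocks every backdoor path, so it is the unique smallest valid adjustment set.

{X3, X7}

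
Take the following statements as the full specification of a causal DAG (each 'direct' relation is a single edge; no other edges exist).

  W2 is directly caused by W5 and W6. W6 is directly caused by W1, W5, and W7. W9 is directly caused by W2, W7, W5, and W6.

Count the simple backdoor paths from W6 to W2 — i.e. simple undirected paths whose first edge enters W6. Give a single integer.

4

A backdoor path from W6 to W2 is any simple undirected path whose first edge points into W6 (i.e. leaves W6 via a parent).
Parents of W6: {W1, W5, W7}.
Enumerating:
  P1: W6 <- W5 -> W2
  P2: W6 <- W5 -> W9 <- W2
  P3: W6 <- W7 -> W9 <- W5 -> W2
  P4: W6 <- W7 -> W9 <- W2
That exhausts the simple backdoor paths. Count: 4.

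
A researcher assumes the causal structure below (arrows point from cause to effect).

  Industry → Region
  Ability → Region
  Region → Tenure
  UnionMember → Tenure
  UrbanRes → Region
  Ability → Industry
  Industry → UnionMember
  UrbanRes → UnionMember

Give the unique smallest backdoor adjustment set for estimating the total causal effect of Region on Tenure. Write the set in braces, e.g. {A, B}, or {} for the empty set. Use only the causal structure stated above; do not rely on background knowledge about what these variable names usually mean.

Variables eligible for adjustment (non-descendants of Region, excluding Region and Tenure): {Ability, Industry, UnionMember, UrbanRes}.
Backdoor paths from Region to Tenure:
  P1: Region <- UrbanRes -> UnionMember -> Tenure
  P2: Region <- Ability -> Industry -> UnionMember -> Tenure
  P3: Region <- Industry -> UnionMember -> Tenure
The empty set is not sufficient: P1 (Region <- UrbanRes -> UnionMember -> Tenure) has no collider blocking it and no conditioned non-collider, so it is open.
Try {UnionMember}:
  P1: blocked at chain node UnionMember ∈ conditioning set.
  P2: blocked at chain node UnionMember ∈ conditioning set.
  P3: blocked at chain node UnionMember ∈ conditioning set.
{UnionMember} contains no descendant of Region and blocks every backdoor path.
No other singleton works — e.g. {UrbanRes} leaves P2 open — so {UnionMember} is the unique smallest valid adjustment set.

{UnionMember}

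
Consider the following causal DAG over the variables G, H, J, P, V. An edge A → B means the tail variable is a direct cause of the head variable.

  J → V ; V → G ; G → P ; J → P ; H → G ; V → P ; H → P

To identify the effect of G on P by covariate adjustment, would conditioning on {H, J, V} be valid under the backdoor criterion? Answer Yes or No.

Backdoor paths from G to P (paths whose first edge points into G):
  P1: G <- V <- J -> P
  P2: G <- V -> P
  P3: G <- H -> P
Condition 1 (no descendant of G in the set): holds — descendants of G are {P}; none are in {H, J, V}.
Condition 2 (every backdoor path blocked by {H, J, V}):
  P1: blocked at chain node V ∈ conditioning set.
  P2: blocked at fork node V ∈ conditioning set.
  P3: blocked at fork node H ∈ conditioning set.
{H, J, V} satisfies the backdoor criterion.

Yes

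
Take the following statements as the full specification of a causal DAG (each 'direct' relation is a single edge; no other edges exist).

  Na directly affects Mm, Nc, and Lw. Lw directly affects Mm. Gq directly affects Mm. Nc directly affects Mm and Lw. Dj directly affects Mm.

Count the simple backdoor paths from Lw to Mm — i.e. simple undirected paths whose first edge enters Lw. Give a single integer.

A backdoor path from Lw to Mm is any simple undirected path whose first edge points into Lw (i.e. leaves Lw via a parent).
Parents of Lw: {Na, Nc}.
Enumerating:
  P1: Lw <- Na -> Nc -> Mm
  P2: Lw <- Na -> Mm
  P3: Lw <- Nc <- Na -> Mm
  P4: Lw <- Nc -> Mm
That exhausts the simple backdoor paths. Count: 4.

4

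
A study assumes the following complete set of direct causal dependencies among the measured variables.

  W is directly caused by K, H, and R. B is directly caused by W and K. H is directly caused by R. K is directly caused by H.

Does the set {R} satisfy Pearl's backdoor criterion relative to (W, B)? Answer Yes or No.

Backdoor paths from W to B (paths whose first edge points into W):
  P1: W <- R -> H -> K -> B
  P2: W <- H -> K -> B
  P3: W <- K -> B
Condition 1 (no descendant of W in the set): holds — descendants of W are {B}; none are in {R}.
Condition 2 (every backdoor path blocked by {R}):
  P1: blocked at fork node R ∈ conditioning set.
  P2: open — no interior node is in the conditioning set.
  P3: open — no interior node is in the conditioning set.
{R} does not satisfy the backdoor criterion.

No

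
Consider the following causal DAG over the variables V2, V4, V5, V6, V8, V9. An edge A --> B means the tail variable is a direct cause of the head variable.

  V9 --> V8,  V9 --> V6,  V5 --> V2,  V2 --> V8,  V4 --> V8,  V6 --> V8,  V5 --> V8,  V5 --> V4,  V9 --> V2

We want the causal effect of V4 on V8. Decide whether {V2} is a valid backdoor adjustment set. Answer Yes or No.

No

Backdoor paths from V4 to V8 (paths whose first edge points into V4):
  P1: V4 <- V5 -> V2 <- V9 -> V6 -> V8
  P2: V4 <- V5 -> V2 <- V9 -> V8
  P3: V4 <- V5 -> V2 -> V8
  P4: V4 <- V5 -> V8
Condition 1 (no descendant of V4 in the set): holds — descendants of V4 are {V8}; none are in {V2}.
Condition 2 (every backdoor path blocked by {V2}):
  P1: open — collider(s) V2 are conditioned on (or have a conditioned descendant) and no non-collider on the path is in the set.
  P2: open — collider(s) V2 are conditioned on (or have a conditioned descendant) and no non-collider on the path is in the set.
  P3: blocked at chain node V2 ∈ conditioning set.
  P4: open — no interior node is in the conditioning set.
{V2} does not satisfy the backdoor criterion.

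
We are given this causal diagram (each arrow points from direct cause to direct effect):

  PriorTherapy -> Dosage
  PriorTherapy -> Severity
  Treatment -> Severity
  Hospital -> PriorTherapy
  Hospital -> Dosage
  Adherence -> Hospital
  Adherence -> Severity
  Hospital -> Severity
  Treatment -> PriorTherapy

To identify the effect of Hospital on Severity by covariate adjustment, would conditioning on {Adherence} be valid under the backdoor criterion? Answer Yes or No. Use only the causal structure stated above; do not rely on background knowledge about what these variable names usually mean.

Backdoor paths from Hospital to Severity (paths whose first edge points into Hospital):
  P1: Hospital <- Adherence -> Severity
Condition 1 (no descendant of Hospital in the set): holds — descendants of Hospital are {Dosage, PriorTherapy, Severity}; none are in {Adherence}.
Condition 2 (every backdoor path blocked by {Adherence}):
  P1: blocked at fork node Adherence ∈ conditioning set.
{Adherence} satisfies the backdoor criterion.

Yes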